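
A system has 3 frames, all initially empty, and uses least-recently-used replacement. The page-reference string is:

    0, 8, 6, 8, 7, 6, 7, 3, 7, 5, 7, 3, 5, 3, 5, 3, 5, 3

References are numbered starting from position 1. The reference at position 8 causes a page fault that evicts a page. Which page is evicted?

8

pos 1: 0: fault, frames (0)
pos 2: 8: fault, frames (0 8)
pos 3: 6: fault, frames (0 8 6)
pos 4: 8: hit
pos 5: 7: fault, evict 0, frames (6 8 7)
pos 6: 6: hit
pos 7: 7: hit
pos 8: 3: fault, evict 8, frames (6 7 3)
At position 8, page 8 is evicted.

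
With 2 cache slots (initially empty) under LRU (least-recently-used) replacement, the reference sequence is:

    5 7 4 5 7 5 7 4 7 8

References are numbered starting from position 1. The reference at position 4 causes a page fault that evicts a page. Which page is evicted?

7

pos 1: 5 → fault, frames {5}
pos 2: 7 → fault, frames {5,7}
pos 3: 4 → fault, evict 5, frames {7,4}
pos 4: 5 → fault, evict 7, frames {4,5}
At position 4, page 7 is evicted.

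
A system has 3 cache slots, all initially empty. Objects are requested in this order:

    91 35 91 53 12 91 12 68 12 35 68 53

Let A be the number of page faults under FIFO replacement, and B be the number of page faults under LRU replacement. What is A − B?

1

Under FIFO: F F . F F F . F . F . F → 8 faults.
Under LRU: F F . F F . . F . F . F → 7 faults.
A − B = 8 − 7 = 1.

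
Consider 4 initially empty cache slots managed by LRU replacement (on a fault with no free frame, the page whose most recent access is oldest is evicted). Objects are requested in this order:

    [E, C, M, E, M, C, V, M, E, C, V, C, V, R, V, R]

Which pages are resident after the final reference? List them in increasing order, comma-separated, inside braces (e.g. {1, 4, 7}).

E: miss, frames [E]
C: miss, frames [E, C]
M: miss, frames [E, C, M]
E: hit
M: hit
C: hit
V: miss, frames [E, M, C, V]
M: hit
E: hit
C: hit
V: hit
C: hit
V: hit
R: miss, evict M, frames [E, C, V, R]
V: hit
R: hit

{C, E, R, V}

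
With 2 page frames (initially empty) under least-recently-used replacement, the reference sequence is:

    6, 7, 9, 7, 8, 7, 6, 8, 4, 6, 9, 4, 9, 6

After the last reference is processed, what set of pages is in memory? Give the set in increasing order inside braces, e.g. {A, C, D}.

6 → miss, frames (6)
7 → miss, frames (6 7)
9 → miss, evict 6, frames (7 9)
7 → hit
8 → miss, evict 9, frames (7 8)
7 → hit
6 → miss, evict 8, frames (7 6)
8 → miss, evict 7, frames (6 8)
4 → miss, evict 6, frames (8 4)
6 → miss, evict 8, frames (4 6)
9 → miss, evict 4, frames (6 9)
4 → miss, evict 6, frames (9 4)
9 → hit
6 → miss, evict 4, frames (9 6)

{6, 9}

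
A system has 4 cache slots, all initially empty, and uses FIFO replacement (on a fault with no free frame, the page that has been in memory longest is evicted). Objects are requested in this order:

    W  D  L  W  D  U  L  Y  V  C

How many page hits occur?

W -> miss, frames {W}
D -> miss, frames {W,D}
L -> miss, frames {W,D,L}
W -> hit
D -> hit
U -> miss, frames {W,D,L,U}
L -> hit
Y -> miss, evict W, frames {D,L,U,Y}
V -> miss, evict D, frames {L,U,Y,V}
C -> miss, evict L, frames {U,Y,V,C}
Hits: 3.

3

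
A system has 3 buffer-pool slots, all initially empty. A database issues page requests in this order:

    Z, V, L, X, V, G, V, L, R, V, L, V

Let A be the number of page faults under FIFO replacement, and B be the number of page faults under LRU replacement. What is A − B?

1

Under FIFO: F F F F . F F F F . . . → 8 faults.
Under LRU: F F F F . F . F F . . . → 7 faults.
A − B = 8 − 7 = 1.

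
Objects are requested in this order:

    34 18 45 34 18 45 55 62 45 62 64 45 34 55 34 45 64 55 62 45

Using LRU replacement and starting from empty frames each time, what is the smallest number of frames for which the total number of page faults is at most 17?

f=1: 20 faults
f=2: 18 faults
f=3: 12 faults
f=4: 9 faults
f=5: 7 faults
f=6: 6 faults
Smallest f with faults ≤ 17 is 3.

3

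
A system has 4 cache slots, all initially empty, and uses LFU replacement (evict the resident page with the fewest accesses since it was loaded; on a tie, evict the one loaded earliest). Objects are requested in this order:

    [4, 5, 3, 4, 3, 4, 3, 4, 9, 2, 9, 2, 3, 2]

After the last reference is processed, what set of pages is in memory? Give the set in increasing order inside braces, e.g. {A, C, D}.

{2, 3, 4, 9}

4 -> miss, frames {4}
5 -> miss, frames {4,5}
3 -> miss, frames {4,5,3}
4 -> hit
3 -> hit
4 -> hit
3 -> hit
4 -> hit
9 -> miss, frames {4,5,3,9}
2 -> miss, evict 5, frames {4,3,9,2}
9 -> hit
2 -> hit
3 -> hit
2 -> hit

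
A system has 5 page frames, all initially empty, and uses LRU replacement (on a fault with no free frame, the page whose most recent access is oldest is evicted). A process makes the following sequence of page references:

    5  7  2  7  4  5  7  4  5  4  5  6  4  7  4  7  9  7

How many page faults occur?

5 -> miss, frames [5]
7 -> miss, frames [5, 7]
2 -> miss, frames [5, 7, 2]
7 -> hit
4 -> miss, frames [5, 2, 7, 4]
5 -> hit
7 -> hit
4 -> hit
5 -> hit
4 -> hit
5 -> hit
6 -> miss, frames [2, 7, 4, 5, 6]
4 -> hit
7 -> hit
4 -> hit
7 -> hit
9 -> miss, evict 2, frames [5, 6, 4, 7, 9]
7 -> hit
Page faults: 6.

6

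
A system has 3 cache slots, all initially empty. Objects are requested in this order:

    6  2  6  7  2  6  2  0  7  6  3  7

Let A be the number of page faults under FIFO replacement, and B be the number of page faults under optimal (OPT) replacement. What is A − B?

Under FIFO: F F . F . . . F . F F F → 7 faults.
Under OPT: F F . F . . . F . . F . → 5 faults.
A − B = 7 − 5 = 2.

2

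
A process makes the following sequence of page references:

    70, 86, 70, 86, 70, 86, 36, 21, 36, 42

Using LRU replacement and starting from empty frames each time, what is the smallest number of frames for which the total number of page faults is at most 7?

f=1: 10 faults
f=2: 5 faults
f=3: 5 faults
f=4: 5 faults
f=5: 5 faults
Smallest f with faults ≤ 7 is 2.

2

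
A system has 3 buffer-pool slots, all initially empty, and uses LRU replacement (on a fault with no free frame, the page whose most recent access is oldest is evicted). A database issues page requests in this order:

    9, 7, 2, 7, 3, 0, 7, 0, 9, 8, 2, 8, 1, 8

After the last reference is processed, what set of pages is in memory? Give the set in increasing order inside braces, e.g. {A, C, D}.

9 → fault, frames (9)
7 → fault, frames (9 7)
2 → fault, frames (9 7 2)
7 → hit
3 → fault, evict 9, frames (2 7 3)
0 → fault, evict 2, frames (7 3 0)
7 → hit
0 → hit
9 → fault, evict 3, frames (7 0 9)
8 → fault, evict 7, frames (0 9 8)
2 → fault, evict 0, frames (9 8 2)
8 → hit
1 → fault, evict 9, frames (2 8 1)
8 → hit

{1, 2, 8}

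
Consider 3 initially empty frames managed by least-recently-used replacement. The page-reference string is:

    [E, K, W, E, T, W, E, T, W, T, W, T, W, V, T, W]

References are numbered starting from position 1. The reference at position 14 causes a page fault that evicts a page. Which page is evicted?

E

pos 1: E -> miss, frames {E}
pos 2: K -> miss, frames {E,K}
pos 3: W -> miss, frames {E,K,W}
pos 4: E -> hit
pos 5: T -> miss, evict K, frames {W,E,T}
pos 6: W -> hit
pos 7: E -> hit
pos 8: T -> hit
pos 9: W -> hit
pos 10: T -> hit
pos 11: W -> hit
pos 12: T -> hit
pos 13: W -> hit
pos 14: V -> miss, evict E, frames {T,W,V}
At position 14, page E is evicted.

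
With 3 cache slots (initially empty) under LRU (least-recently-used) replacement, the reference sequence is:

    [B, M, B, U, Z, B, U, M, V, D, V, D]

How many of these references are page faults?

7

B -> miss, frames {B}
M -> miss, frames {B,M}
B -> hit
U -> miss, frames {M,B,U}
Z -> miss, evict M, frames {B,U,Z}
B -> hit
U -> hit
M -> miss, evict Z, frames {B,U,M}
V -> miss, evict B, frames {U,M,V}
D -> miss, evict U, frames {M,V,D}
V -> hit
D -> hit
Page faults: 7.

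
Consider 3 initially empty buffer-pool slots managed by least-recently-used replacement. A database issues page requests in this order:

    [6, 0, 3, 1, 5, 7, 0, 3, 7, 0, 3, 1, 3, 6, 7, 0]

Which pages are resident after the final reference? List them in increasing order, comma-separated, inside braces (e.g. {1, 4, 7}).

{0, 6, 7}

6 → miss, frames [6]
0 → miss, frames [6, 0]
3 → miss, frames [6, 0, 3]
1 → miss, evict 6, frames [0, 3, 1]
5 → miss, evict 0, frames [3, 1, 5]
7 → miss, evict 3, frames [1, 5, 7]
0 → miss, evict 1, frames [5, 7, 0]
3 → miss, evict 5, frames [7, 0, 3]
7 → hit
0 → hit
3 → hit
1 → miss, evict 7, frames [0, 3, 1]
3 → hit
6 → miss, evict 0, frames [1, 3, 6]
7 → miss, evict 1, frames [3, 6, 7]
0 → miss, evict 3, frames [6, 7, 0]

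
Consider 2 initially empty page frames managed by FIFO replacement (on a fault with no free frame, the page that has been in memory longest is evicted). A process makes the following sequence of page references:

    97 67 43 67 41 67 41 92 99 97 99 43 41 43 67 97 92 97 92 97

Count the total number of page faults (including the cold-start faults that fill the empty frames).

97 → miss, frames [97]
67 → miss, frames [97, 67]
43 → miss, evict 97, frames [67, 43]
67 → hit
41 → miss, evict 67, frames [43, 41]
67 → miss, evict 43, frames [41, 67]
41 → hit
92 → miss, evict 41, frames [67, 92]
99 → miss, evict 67, frames [92, 99]
97 → miss, evict 92, frames [99, 97]
99 → hit
43 → miss, evict 99, frames [97, 43]
41 → miss, evict 97, frames [43, 41]
43 → hit
67 → miss, evict 43, frames [41, 67]
97 → miss, evict 41, frames [67, 97]
92 → miss, evict 67, frames [97, 92]
97 → hit
92 → hit
97 → hit
Page faults: 13.

13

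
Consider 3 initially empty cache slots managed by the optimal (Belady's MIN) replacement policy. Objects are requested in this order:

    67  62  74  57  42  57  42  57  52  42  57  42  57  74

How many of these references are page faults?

67 -> miss, frames {67}
62 -> miss, frames {67,62}
74 -> miss, frames {67,62,74}
57 -> miss, evict 62, frames {67,74,57}
42 -> miss, evict 67, frames {74,57,42}
57 -> hit
42 -> hit
57 -> hit
52 -> miss, evict 74, frames {57,42,52}
42 -> hit
57 -> hit
42 -> hit
57 -> hit
74 -> miss, evict 52, frames {57,42,74}
Page faults: 7.

7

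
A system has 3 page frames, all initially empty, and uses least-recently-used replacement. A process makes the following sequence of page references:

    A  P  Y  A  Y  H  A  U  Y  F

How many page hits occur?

3

A -> miss, frames (A)
P -> miss, frames (A P)
Y -> miss, frames (A P Y)
A -> hit
Y -> hit
H -> miss, evict P, frames (A Y H)
A -> hit
U -> miss, evict Y, frames (H A U)
Y -> miss, evict H, frames (A U Y)
F -> miss, evict A, frames (U Y F)
Hits: 3.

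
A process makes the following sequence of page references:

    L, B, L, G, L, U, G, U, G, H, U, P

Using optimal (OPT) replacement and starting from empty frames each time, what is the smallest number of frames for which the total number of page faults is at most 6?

2

f=1: 12 faults
f=2: 6 faults
f=3: 6 faults
f=4: 6 faults
f=5: 6 faults
f=6: 6 faults
Smallest f with faults ≤ 6 is 2.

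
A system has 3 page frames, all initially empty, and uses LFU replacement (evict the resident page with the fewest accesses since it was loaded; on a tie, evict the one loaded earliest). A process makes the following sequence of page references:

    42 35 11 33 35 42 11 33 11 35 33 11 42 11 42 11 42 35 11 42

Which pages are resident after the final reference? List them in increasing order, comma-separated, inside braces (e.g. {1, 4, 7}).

{11, 35, 42}

42: fault, frames (42)
35: fault, frames (42 35)
11: fault, frames (42 35 11)
33: fault, evict 42, frames (35 11 33)
35: hit
42: fault, evict 11, frames (35 33 42)
11: fault, evict 33, frames (35 42 11)
33: fault, evict 42, frames (35 11 33)
11: hit
35: hit
33: hit
11: hit
42: fault, evict 33, frames (35 11 42)
11: hit
42: hit
11: hit
42: hit
35: hit
11: hit
42: hit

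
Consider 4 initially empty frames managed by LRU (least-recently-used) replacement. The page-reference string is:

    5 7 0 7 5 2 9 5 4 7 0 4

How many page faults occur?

8

5 -> fault, frames (5)
7 -> fault, frames (5 7)
0 -> fault, frames (5 7 0)
7 -> hit
5 -> hit
2 -> fault, frames (0 7 5 2)
9 -> fault, evict 0, frames (7 5 2 9)
5 -> hit
4 -> fault, evict 7, frames (2 9 5 4)
7 -> fault, evict 2, frames (9 5 4 7)
0 -> fault, evict 9, frames (5 4 7 0)
4 -> hit
Page faults: 8.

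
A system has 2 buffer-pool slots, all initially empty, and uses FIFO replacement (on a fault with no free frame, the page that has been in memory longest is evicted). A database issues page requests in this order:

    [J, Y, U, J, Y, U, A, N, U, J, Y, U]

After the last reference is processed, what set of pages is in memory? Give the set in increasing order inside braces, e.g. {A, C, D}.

J -> miss, frames (J)
Y -> miss, frames (J Y)
U -> miss, evict J, frames (Y U)
J -> miss, evict Y, frames (U J)
Y -> miss, evict U, frames (J Y)
U -> miss, evict J, frames (Y U)
A -> miss, evict Y, frames (U A)
N -> miss, evict U, frames (A N)
U -> miss, evict A, frames (N U)
J -> miss, evict N, frames (U J)
Y -> miss, evict U, frames (J Y)
U -> miss, evict J, frames (Y U)

{U, Y}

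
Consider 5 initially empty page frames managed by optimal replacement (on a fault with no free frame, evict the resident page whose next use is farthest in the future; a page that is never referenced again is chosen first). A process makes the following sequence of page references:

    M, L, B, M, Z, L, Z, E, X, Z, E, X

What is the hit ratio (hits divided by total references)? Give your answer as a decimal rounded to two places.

M → miss, frames {M}
L → miss, frames {M,L}
B → miss, frames {M,L,B}
M → hit
Z → miss, frames {M,L,B,Z}
L → hit
Z → hit
E → miss, frames {M,L,B,Z,E}
X → miss, evict B, frames {M,L,Z,E,X}
Z → hit
E → hit
X → hit
Hits: 6 of 12 references → 6/12 = 0.5000.

0.50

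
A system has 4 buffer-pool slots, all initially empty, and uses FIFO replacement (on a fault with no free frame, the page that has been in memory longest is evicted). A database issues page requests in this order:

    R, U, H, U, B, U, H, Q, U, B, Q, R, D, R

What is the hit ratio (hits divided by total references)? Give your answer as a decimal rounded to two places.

R: fault, frames (R)
U: fault, frames (R U)
H: fault, frames (R U H)
U: hit
B: fault, frames (R U H B)
U: hit
H: hit
Q: fault, evict R, frames (U H B Q)
U: hit
B: hit
Q: hit
R: fault, evict U, frames (H B Q R)
D: fault, evict H, frames (B Q R D)
R: hit
Hits: 7 of 14 references → 7/14 = 0.5000.

0.50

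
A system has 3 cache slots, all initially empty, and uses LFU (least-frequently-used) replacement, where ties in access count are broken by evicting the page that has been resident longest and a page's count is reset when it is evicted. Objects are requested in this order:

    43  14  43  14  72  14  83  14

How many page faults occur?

4

43: miss, frames (43)
14: miss, frames (43 14)
43: hit
14: hit
72: miss, frames (43 14 72)
14: hit
83: miss, evict 72, frames (43 14 83)
14: hit
Page faults: 4.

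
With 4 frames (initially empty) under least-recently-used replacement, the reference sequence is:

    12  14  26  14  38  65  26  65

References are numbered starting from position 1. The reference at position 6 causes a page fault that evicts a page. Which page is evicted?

pos 1: 12 → miss, frames (12)
pos 2: 14 → miss, frames (12 14)
pos 3: 26 → miss, frames (12 14 26)
pos 4: 14 → hit
pos 5: 38 → miss, frames (12 26 14 38)
pos 6: 65 → miss, evict 12, frames (26 14 38 65)
At position 6, page 12 is evicted.

12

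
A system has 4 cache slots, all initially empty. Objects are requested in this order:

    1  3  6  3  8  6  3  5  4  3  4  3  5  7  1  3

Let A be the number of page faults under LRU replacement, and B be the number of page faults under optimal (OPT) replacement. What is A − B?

1

Under LRU: F F F . F . . F F . . . . F F . → 8 faults.
Under OPT: F F F . F . . F F . . . . F . . → 7 faults.
A − B = 8 − 7 = 1.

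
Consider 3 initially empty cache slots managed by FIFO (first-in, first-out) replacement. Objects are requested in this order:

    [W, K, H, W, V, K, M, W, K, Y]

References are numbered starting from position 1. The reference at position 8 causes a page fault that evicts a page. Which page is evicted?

pos 1: W -> fault, frames [W]
pos 2: K -> fault, frames [W, K]
pos 3: H -> fault, frames [W, K, H]
pos 4: W -> hit
pos 5: V -> fault, evict W, frames [K, H, V]
pos 6: K -> hit
pos 7: M -> fault, evict K, frames [H, V, M]
pos 8: W -> fault, evict H, frames [V, M, W]
At position 8, page H is evicted.

H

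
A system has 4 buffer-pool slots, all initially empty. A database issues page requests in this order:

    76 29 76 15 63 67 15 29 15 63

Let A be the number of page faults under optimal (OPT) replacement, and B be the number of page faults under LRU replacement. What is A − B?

-1

Under OPT: F F . F F F . . . . → 5 faults.
Under LRU: F F . F F F . F . . → 6 faults.
A − B = 5 − 6 = -1.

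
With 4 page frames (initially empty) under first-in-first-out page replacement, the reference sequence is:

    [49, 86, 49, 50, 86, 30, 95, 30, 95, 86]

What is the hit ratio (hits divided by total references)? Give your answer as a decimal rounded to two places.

49 → miss, frames [49]
86 → miss, frames [49, 86]
49 → hit
50 → miss, frames [49, 86, 50]
86 → hit
30 → miss, frames [49, 86, 50, 30]
95 → miss, evict 49, frames [86, 50, 30, 95]
30 → hit
95 → hit
86 → hit
Hits: 5 of 10 references → 5/10 = 0.5000.

0.50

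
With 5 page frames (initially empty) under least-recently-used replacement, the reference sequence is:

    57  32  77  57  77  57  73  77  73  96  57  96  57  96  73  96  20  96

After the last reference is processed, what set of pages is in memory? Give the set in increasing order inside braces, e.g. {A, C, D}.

{20, 57, 73, 77, 96}

57: miss, frames {57}
32: miss, frames {57,32}
77: miss, frames {57,32,77}
57: hit
77: hit
57: hit
73: miss, frames {32,77,57,73}
77: hit
73: hit
96: miss, frames {32,57,77,73,96}
57: hit
96: hit
57: hit
96: hit
73: hit
96: hit
20: miss, evict 32, frames {77,57,73,96,20}
96: hit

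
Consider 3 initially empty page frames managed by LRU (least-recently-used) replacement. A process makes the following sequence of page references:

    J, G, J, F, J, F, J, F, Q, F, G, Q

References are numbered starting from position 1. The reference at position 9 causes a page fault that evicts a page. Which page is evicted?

G

pos 1: J: fault, frames {J}
pos 2: G: fault, frames {J,G}
pos 3: J: hit
pos 4: F: fault, frames {G,J,F}
pos 5: J: hit
pos 6: F: hit
pos 7: J: hit
pos 8: F: hit
pos 9: Q: fault, evict G, frames {J,F,Q}
At position 9, page G is evicted.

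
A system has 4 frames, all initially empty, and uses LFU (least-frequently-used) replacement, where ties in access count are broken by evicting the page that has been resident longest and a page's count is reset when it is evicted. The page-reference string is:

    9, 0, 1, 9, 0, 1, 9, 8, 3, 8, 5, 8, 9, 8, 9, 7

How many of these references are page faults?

9: fault, frames [9]
0: fault, frames [9, 0]
1: fault, frames [9, 0, 1]
9: hit
0: hit
1: hit
9: hit
8: fault, frames [9, 0, 1, 8]
3: fault, evict 8, frames [9, 0, 1, 3]
8: fault, evict 3, frames [9, 0, 1, 8]
5: fault, evict 8, frames [9, 0, 1, 5]
8: fault, evict 5, frames [9, 0, 1, 8]
9: hit
8: hit
9: hit
7: fault, evict 0, frames [9, 1, 8, 7]
Page faults: 9.

9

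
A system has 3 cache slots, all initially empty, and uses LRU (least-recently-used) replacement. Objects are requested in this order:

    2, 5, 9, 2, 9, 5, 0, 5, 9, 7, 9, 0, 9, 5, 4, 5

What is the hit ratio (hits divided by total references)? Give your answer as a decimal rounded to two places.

2: miss, frames {2}
5: miss, frames {2,5}
9: miss, frames {2,5,9}
2: hit
9: hit
5: hit
0: miss, evict 2, frames {9,5,0}
5: hit
9: hit
7: miss, evict 0, frames {5,9,7}
9: hit
0: miss, evict 5, frames {7,9,0}
9: hit
5: miss, evict 7, frames {0,9,5}
4: miss, evict 0, frames {9,5,4}
5: hit
Hits: 8 of 16 references → 8/16 = 0.5000.

0.50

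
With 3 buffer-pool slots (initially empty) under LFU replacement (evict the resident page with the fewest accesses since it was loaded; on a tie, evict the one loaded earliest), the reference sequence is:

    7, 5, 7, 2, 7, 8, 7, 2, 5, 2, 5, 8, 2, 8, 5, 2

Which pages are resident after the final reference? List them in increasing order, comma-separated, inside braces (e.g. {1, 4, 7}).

{2, 5, 7}

7 -> fault, frames {7}
5 -> fault, frames {7,5}
7 -> hit
2 -> fault, frames {7,5,2}
7 -> hit
8 -> fault, evict 5, frames {7,2,8}
7 -> hit
2 -> hit
5 -> fault, evict 8, frames {7,2,5}
2 -> hit
5 -> hit
8 -> fault, evict 5, frames {7,2,8}
2 -> hit
8 -> hit
5 -> fault, evict 8, frames {7,2,5}
2 -> hit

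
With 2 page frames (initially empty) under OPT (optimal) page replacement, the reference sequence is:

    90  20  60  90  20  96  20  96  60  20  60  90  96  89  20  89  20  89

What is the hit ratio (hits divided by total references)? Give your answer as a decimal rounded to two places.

0.50

90: miss, frames [90]
20: miss, frames [90, 20]
60: miss, evict 20, frames [90, 60]
90: hit
20: miss, evict 90, frames [60, 20]
96: miss, evict 60, frames [20, 96]
20: hit
96: hit
60: miss, evict 96, frames [20, 60]
20: hit
60: hit
90: miss, evict 60, frames [20, 90]
96: miss, evict 90, frames [20, 96]
89: miss, evict 96, frames [20, 89]
20: hit
89: hit
20: hit
89: hit
Hits: 9 of 18 references → 9/18 = 0.5000.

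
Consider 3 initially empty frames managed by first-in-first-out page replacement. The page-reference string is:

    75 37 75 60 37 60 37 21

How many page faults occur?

4

75: fault, frames [75]
37: fault, frames [75, 37]
75: hit
60: fault, frames [75, 37, 60]
37: hit
60: hit
37: hit
21: fault, evict 75, frames [37, 60, 21]
Page faults: 4.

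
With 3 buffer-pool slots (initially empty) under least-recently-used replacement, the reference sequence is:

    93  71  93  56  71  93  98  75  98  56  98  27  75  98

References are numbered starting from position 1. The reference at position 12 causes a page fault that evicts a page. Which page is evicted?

pos 1: 93 -> fault, frames [93]
pos 2: 71 -> fault, frames [93, 71]
pos 3: 93 -> hit
pos 4: 56 -> fault, frames [71, 93, 56]
pos 5: 71 -> hit
pos 6: 93 -> hit
pos 7: 98 -> fault, evict 56, frames [71, 93, 98]
pos 8: 75 -> fault, evict 71, frames [93, 98, 75]
pos 9: 98 -> hit
pos 10: 56 -> fault, evict 93, frames [75, 98, 56]
pos 11: 98 -> hit
pos 12: 27 -> fault, evict 75, frames [56, 98, 27]
At position 12, page 75 is evicted.

75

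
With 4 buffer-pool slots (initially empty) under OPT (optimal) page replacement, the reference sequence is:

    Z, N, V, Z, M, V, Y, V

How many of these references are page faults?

Z -> fault, frames (Z)
N -> fault, frames (Z N)
V -> fault, frames (Z N V)
Z -> hit
M -> fault, frames (Z N V M)
V -> hit
Y -> fault, evict M, frames (Z N V Y)
V -> hit
Page faults: 5.

5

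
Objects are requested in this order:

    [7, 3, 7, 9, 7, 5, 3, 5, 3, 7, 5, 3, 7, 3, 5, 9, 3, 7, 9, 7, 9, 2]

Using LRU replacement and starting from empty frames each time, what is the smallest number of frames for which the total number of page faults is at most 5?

f=1: 22 faults
f=2: 15 faults
f=3: 8 faults
f=4: 5 faults
f=5: 5 faults
Smallest f with faults ≤ 5 is 4.

4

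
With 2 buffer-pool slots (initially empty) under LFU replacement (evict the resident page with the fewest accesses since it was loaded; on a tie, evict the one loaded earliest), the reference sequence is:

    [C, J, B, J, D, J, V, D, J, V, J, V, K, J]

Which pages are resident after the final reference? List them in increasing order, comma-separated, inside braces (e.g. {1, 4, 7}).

C -> miss, frames {C}
J -> miss, frames {C,J}
B -> miss, evict C, frames {J,B}
J -> hit
D -> miss, evict B, frames {J,D}
J -> hit
V -> miss, evict D, frames {J,V}
D -> miss, evict V, frames {J,D}
J -> hit
V -> miss, evict D, frames {J,V}
J -> hit
V -> hit
K -> miss, evict V, frames {J,K}
J -> hit

{J, K}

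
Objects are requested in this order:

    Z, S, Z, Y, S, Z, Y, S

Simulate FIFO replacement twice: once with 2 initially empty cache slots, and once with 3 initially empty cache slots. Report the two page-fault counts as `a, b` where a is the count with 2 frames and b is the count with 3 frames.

2 frames: F F . F . F . F → 5 faults.
3 frames: F F . F . . . . → 3 faults.
3 < 5: adding a frame reduced faults, as is typical.

5, 3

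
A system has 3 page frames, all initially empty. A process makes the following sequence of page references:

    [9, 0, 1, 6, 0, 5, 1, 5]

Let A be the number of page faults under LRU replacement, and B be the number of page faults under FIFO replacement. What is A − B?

1

Under LRU: F F F F . F F . → 6 faults.
Under FIFO: F F F F . F . . → 5 faults.
A − B = 6 − 5 = 1.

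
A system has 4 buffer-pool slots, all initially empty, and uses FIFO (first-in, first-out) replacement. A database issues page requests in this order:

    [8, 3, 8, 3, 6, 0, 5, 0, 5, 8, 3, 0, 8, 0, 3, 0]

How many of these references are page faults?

8: miss, frames {8}
3: miss, frames {8,3}
8: hit
3: hit
6: miss, frames {8,3,6}
0: miss, frames {8,3,6,0}
5: miss, evict 8, frames {3,6,0,5}
0: hit
5: hit
8: miss, evict 3, frames {6,0,5,8}
3: miss, evict 6, frames {0,5,8,3}
0: hit
8: hit
0: hit
3: hit
0: hit
Page faults: 7.

7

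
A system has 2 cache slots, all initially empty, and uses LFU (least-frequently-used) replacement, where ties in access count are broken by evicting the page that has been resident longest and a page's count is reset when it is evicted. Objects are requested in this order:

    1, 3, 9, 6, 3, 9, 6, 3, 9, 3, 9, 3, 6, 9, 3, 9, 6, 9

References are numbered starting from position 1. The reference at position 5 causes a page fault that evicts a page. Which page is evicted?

pos 1: 1 -> miss, frames (1)
pos 2: 3 -> miss, frames (1 3)
pos 3: 9 -> miss, evict 1, frames (3 9)
pos 4: 6 -> miss, evict 3, frames (9 6)
pos 5: 3 -> miss, evict 9, frames (6 3)
At position 5, page 9 is evicted.

9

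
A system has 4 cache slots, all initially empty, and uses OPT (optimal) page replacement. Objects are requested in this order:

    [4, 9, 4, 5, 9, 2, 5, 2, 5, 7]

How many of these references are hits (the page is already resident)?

5

4: miss, frames {4}
9: miss, frames {4,9}
4: hit
5: miss, frames {4,9,5}
9: hit
2: miss, frames {4,9,5,2}
5: hit
2: hit
5: hit
7: miss, evict 2, frames {4,9,5,7}
Hits: 5.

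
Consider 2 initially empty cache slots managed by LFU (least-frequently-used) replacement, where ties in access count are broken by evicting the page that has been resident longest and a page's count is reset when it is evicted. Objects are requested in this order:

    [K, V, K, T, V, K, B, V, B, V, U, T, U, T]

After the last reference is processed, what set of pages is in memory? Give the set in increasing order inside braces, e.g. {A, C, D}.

K: fault, frames (K)
V: fault, frames (K V)
K: hit
T: fault, evict V, frames (K T)
V: fault, evict T, frames (K V)
K: hit
B: fault, evict V, frames (K B)
V: fault, evict B, frames (K V)
B: fault, evict V, frames (K B)
V: fault, evict B, frames (K V)
U: fault, evict V, frames (K U)
T: fault, evict U, frames (K T)
U: fault, evict T, frames (K U)
T: fault, evict U, frames (K T)

{K, T}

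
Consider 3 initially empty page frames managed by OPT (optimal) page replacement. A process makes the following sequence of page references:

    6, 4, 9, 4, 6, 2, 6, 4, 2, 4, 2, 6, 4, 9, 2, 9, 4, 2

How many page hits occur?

13

6 -> miss, frames [6]
4 -> miss, frames [6, 4]
9 -> miss, frames [6, 4, 9]
4 -> hit
6 -> hit
2 -> miss, evict 9, frames [6, 4, 2]
6 -> hit
4 -> hit
2 -> hit
4 -> hit
2 -> hit
6 -> hit
4 -> hit
9 -> miss, evict 6, frames [4, 2, 9]
2 -> hit
9 -> hit
4 -> hit
2 -> hit
Hits: 13.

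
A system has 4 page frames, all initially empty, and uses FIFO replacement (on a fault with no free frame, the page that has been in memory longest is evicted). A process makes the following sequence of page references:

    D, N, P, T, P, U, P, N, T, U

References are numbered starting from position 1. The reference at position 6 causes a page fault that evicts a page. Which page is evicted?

pos 1: D -> miss, frames (D)
pos 2: N -> miss, frames (D N)
pos 3: P -> miss, frames (D N P)
pos 4: T -> miss, frames (D N P T)
pos 5: P -> hit
pos 6: U -> miss, evict D, frames (N P T U)
At position 6, page D is evicted.

D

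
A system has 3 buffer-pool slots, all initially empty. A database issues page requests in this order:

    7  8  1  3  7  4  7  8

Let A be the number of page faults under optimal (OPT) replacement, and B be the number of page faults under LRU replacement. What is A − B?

Under OPT: F F F F . F . . → 5 faults.
Under LRU: F F F F F F . F → 7 faults.
A − B = 5 − 7 = -2.

-2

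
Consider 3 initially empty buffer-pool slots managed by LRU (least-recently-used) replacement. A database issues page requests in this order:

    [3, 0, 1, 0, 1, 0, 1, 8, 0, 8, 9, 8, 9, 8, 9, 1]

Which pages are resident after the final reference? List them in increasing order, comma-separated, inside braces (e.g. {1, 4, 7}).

{1, 8, 9}

3 -> miss, frames [3]
0 -> miss, frames [3, 0]
1 -> miss, frames [3, 0, 1]
0 -> hit
1 -> hit
0 -> hit
1 -> hit
8 -> miss, evict 3, frames [0, 1, 8]
0 -> hit
8 -> hit
9 -> miss, evict 1, frames [0, 8, 9]
8 -> hit
9 -> hit
8 -> hit
9 -> hit
1 -> miss, evict 0, frames [8, 9, 1]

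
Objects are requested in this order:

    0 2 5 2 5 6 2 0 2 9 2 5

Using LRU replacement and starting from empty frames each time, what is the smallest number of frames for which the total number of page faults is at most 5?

5

f=1: 12 faults
f=2: 8 faults
f=3: 7 faults
f=4: 6 faults
f=5: 5 faults
Smallest f with faults ≤ 5 is 5.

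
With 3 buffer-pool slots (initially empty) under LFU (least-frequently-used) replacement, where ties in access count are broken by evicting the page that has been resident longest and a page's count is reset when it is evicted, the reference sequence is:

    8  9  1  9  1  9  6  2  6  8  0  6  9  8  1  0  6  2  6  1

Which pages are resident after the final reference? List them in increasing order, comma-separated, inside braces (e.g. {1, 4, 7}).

{1, 6, 9}

8: fault, frames [8]
9: fault, frames [8, 9]
1: fault, frames [8, 9, 1]
9: hit
1: hit
9: hit
6: fault, evict 8, frames [9, 1, 6]
2: fault, evict 6, frames [9, 1, 2]
6: fault, evict 2, frames [9, 1, 6]
8: fault, evict 6, frames [9, 1, 8]
0: fault, evict 8, frames [9, 1, 0]
6: fault, evict 0, frames [9, 1, 6]
9: hit
8: fault, evict 6, frames [9, 1, 8]
1: hit
0: fault, evict 8, frames [9, 1, 0]
6: fault, evict 0, frames [9, 1, 6]
2: fault, evict 6, frames [9, 1, 2]
6: fault, evict 2, frames [9, 1, 6]
1: hit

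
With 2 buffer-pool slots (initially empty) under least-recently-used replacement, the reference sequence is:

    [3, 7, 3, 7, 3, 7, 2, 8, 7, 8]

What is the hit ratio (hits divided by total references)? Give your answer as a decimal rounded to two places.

3 → fault, frames {3}
7 → fault, frames {3,7}
3 → hit
7 → hit
3 → hit
7 → hit
2 → fault, evict 3, frames {7,2}
8 → fault, evict 7, frames {2,8}
7 → fault, evict 2, frames {8,7}
8 → hit
Hits: 5 of 10 references → 5/10 = 0.5000.

0.50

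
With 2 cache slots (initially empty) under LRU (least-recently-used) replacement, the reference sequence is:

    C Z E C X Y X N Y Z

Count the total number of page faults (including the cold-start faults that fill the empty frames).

C → fault, frames (C)
Z → fault, frames (C Z)
E → fault, evict C, frames (Z E)
C → fault, evict Z, frames (E C)
X → fault, evict E, frames (C X)
Y → fault, evict C, frames (X Y)
X → hit
N → fault, evict Y, frames (X N)
Y → fault, evict X, frames (N Y)
Z → fault, evict N, frames (Y Z)
Page faults: 9.

9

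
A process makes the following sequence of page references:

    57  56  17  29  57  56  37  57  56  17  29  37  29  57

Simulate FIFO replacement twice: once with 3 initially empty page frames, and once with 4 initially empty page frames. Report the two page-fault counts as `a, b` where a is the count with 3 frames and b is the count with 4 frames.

10, 11

3 frames: F F F F F F F . . F F . . F → 10 faults.
4 frames: F F F F . . F F F F F F . F → 11 faults.
11 > 10: adding a frame increased faults — Belady's anomaly.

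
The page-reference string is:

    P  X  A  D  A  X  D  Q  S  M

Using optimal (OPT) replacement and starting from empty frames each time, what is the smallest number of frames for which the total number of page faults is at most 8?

2

f=1: 10 faults
f=2: 8 faults
f=3: 7 faults
f=4: 7 faults
f=5: 7 faults
f=6: 7 faults
f=7: 7 faults
Smallest f with faults ≤ 8 is 2.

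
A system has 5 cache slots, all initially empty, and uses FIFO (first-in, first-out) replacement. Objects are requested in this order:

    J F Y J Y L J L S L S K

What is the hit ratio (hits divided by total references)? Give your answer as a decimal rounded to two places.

0.50

J → miss, frames (J)
F → miss, frames (J F)
Y → miss, frames (J F Y)
J → hit
Y → hit
L → miss, frames (J F Y L)
J → hit
L → hit
S → miss, frames (J F Y L S)
L → hit
S → hit
K → miss, evict J, frames (F Y L S K)
Hits: 6 of 12 references → 6/12 = 0.5000.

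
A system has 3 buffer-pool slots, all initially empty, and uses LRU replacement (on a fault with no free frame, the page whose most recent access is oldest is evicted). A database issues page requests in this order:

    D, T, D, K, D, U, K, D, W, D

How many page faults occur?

5

D -> miss, frames [D]
T -> miss, frames [D, T]
D -> hit
K -> miss, frames [T, D, K]
D -> hit
U -> miss, evict T, frames [K, D, U]
K -> hit
D -> hit
W -> miss, evict U, frames [K, D, W]
D -> hit
Page faults: 5.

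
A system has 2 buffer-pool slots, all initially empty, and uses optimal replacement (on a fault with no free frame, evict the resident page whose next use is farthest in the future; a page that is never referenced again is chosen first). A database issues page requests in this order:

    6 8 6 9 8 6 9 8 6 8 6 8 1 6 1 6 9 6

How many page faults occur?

6 → miss, frames {6}
8 → miss, frames {6,8}
6 → hit
9 → miss, evict 6, frames {8,9}
8 → hit
6 → miss, evict 8, frames {9,6}
9 → hit
8 → miss, evict 9, frames {6,8}
6 → hit
8 → hit
6 → hit
8 → hit
1 → miss, evict 8, frames {6,1}
6 → hit
1 → hit
6 → hit
9 → miss, evict 1, frames {6,9}
6 → hit
Page faults: 7.

7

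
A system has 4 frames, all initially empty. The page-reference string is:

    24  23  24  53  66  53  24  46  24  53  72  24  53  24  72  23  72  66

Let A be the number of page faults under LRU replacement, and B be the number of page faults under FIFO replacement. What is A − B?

Under LRU: F F . F F . . F . . F . . . . F . F → 8 faults.
Under FIFO: F F . F F . . F F . F . F . . F . F → 10 faults.
A − B = 8 − 10 = -2.

-2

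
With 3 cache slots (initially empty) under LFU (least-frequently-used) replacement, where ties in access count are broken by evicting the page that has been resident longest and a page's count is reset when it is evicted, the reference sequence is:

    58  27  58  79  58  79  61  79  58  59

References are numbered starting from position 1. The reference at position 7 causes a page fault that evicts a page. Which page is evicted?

pos 1: 58: fault, frames [58]
pos 2: 27: fault, frames [58, 27]
pos 3: 58: hit
pos 4: 79: fault, frames [58, 27, 79]
pos 5: 58: hit
pos 6: 79: hit
pos 7: 61: fault, evict 27, frames [58, 79, 61]
At position 7, page 27 is evicted.

27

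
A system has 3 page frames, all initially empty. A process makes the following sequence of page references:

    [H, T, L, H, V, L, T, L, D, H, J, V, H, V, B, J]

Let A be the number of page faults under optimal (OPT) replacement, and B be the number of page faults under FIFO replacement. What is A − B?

Under OPT: F F F . F . . . F F F . . . F . → 8 faults.
Under FIFO: F F F . F . . . F F F F . . F . → 9 faults.
A − B = 8 − 9 = -1.

-1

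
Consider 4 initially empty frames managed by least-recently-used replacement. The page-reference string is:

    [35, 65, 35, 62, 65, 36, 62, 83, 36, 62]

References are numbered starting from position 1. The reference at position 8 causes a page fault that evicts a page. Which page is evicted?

pos 1: 35 → miss, frames (35)
pos 2: 65 → miss, frames (35 65)
pos 3: 35 → hit
pos 4: 62 → miss, frames (65 35 62)
pos 5: 65 → hit
pos 6: 36 → miss, frames (35 62 65 36)
pos 7: 62 → hit
pos 8: 83 → miss, evict 35, frames (65 36 62 83)
At position 8, page 35 is evicted.

35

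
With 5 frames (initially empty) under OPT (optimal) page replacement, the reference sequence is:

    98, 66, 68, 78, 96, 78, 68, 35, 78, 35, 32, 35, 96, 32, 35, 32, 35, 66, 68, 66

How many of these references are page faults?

98 -> miss, frames {98}
66 -> miss, frames {98,66}
68 -> miss, frames {98,66,68}
78 -> miss, frames {98,66,68,78}
96 -> miss, frames {98,66,68,78,96}
78 -> hit
68 -> hit
35 -> miss, evict 98, frames {66,68,78,96,35}
78 -> hit
35 -> hit
32 -> miss, evict 78, frames {66,68,96,35,32}
35 -> hit
96 -> hit
32 -> hit
35 -> hit
32 -> hit
35 -> hit
66 -> hit
68 -> hit
66 -> hit
Page faults: 7.

7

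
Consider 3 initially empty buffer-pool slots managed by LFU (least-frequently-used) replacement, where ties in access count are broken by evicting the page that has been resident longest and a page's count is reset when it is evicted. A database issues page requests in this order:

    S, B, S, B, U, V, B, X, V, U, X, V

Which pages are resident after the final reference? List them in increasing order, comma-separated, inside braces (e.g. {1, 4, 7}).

{B, S, V}

S: fault, frames (S)
B: fault, frames (S B)
S: hit
B: hit
U: fault, frames (S B U)
V: fault, evict U, frames (S B V)
B: hit
X: fault, evict V, frames (S B X)
V: fault, evict X, frames (S B V)
U: fault, evict V, frames (S B U)
X: fault, evict U, frames (S B X)
V: fault, evict X, frames (S B V)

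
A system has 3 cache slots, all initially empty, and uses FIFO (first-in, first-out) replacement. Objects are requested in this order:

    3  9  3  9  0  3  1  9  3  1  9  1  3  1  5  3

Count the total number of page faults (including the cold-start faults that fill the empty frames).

3 -> miss, frames [3]
9 -> miss, frames [3, 9]
3 -> hit
9 -> hit
0 -> miss, frames [3, 9, 0]
3 -> hit
1 -> miss, evict 3, frames [9, 0, 1]
9 -> hit
3 -> miss, evict 9, frames [0, 1, 3]
1 -> hit
9 -> miss, evict 0, frames [1, 3, 9]
1 -> hit
3 -> hit
1 -> hit
5 -> miss, evict 1, frames [3, 9, 5]
3 -> hit
Page faults: 7.

7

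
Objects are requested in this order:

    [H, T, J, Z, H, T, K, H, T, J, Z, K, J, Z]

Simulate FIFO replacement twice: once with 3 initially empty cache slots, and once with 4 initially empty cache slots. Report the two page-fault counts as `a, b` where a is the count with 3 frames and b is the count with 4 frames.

9, 10

3 frames: F F F F F F F . . F F . . . → 9 faults.
4 frames: F F F F . . F F F F F F . . → 10 faults.
10 > 9: adding a frame increased faults — Belady's anomaly.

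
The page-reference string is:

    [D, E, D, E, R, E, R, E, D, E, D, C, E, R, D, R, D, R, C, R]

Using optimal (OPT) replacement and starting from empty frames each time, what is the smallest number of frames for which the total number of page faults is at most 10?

f=1: 20 faults
f=2: 8 faults
f=3: 5 faults
f=4: 4 faults
Smallest f with faults ≤ 10 is 2.

2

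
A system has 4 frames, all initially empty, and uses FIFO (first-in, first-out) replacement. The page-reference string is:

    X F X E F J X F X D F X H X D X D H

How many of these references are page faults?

7

X → fault, frames {X}
F → fault, frames {X,F}
X → hit
E → fault, frames {X,F,E}
F → hit
J → fault, frames {X,F,E,J}
X → hit
F → hit
X → hit
D → fault, evict X, frames {F,E,J,D}
F → hit
X → fault, evict F, frames {E,J,D,X}
H → fault, evict E, frames {J,D,X,H}
X → hit
D → hit
X → hit
D → hit
H → hit
Page faults: 7.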